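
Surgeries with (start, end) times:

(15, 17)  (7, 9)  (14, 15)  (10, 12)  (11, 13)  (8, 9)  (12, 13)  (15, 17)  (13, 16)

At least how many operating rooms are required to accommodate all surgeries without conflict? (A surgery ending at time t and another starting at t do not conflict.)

The answer is the maximum number of intervals overlapping at any instant.
starts: [7, 8, 10, 11, 12, 13, 14, 15, 15]
ends:   [9, 9, 12, 13, 13, 15, 16, 17, 17]
s7→1 s8→2 e9→1 e9→0 s10→1 s11→2 e12→1 s12→2 e13→1 e13→0 s13→1 s14→2 e15→1 s15→2 s15→3  — peak 3.

3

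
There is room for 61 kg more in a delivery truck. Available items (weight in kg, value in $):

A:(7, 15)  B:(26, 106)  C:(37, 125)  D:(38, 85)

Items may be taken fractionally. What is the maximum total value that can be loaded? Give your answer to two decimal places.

224.24

Greedy by value/weight ratio, highest first.
Order: B (106/26=4.08) > C (125/37=3.38) > D (85/38=2.24) > A (15/7=2.14)
Fill: take B (26 @ 106) → take 35/37 of C → 118.24; 61/61 used.
Total value = 224.24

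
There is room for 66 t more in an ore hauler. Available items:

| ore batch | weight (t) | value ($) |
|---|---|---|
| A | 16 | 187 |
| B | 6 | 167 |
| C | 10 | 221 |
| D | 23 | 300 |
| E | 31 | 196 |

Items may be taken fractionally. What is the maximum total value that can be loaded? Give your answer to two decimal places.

Ratios (sorted): B 27.83, C 22.10, D 13.04, A 11.69, E 6.32
take B (6 @ 167); take C (10 @ 221); take D (23 @ 300); take A (16 @ 187); take 11/31 of E → 69.55. Capacity used 66/66.
Total value = 944.55

944.55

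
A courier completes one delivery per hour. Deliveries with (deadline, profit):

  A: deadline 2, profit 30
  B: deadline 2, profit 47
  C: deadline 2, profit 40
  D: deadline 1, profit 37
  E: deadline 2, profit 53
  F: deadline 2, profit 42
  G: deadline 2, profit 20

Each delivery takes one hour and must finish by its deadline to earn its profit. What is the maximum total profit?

Sort by profit descending; place each in the latest free slot ≤ its deadline.
Profit order: E=53 B=47 F=42 C=40 D=37 A=30 G=20
Assign: E→slot 2, B→slot 1, F skipped, C skipped, D skipped, A skipped, G skipped.
Slots: [1:B] [2:E]
Profit = 47 + 53 = 100

100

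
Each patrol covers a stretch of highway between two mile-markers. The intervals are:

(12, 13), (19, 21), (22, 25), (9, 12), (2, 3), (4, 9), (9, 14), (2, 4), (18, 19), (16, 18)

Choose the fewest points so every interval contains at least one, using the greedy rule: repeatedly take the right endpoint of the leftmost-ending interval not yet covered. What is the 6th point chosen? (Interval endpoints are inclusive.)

25

Sort by right endpoint; whenever an interval is uncovered, place a point at its right end.
By right end: [2,3]  [2,4]  [4,9]  [9,12]  [12,13]  [9,14]  [16,18]  [18,19]  [19,21]  [22,25]
[2,3] uncovered → point at 3; [4,9] uncovered → point at 9; [12,13] uncovered → point at 13; [16,18] uncovered → point at 18; [19,21] uncovered → point at 21; [22,25] uncovered → point at 25.
Points: 3, 9, 13, 18, 21, 25 (6 total).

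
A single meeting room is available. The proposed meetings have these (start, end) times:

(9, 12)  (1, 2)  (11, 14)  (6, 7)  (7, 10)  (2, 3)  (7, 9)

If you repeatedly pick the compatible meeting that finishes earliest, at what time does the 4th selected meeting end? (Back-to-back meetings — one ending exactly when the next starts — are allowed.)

9

Sorted by end: (1,2)  (2,3)  (6,7)  (7,9)  (7,10)  (9,12)  (11,14)
take (1,2); take (2,3); take (6,7); take (7,9); take (9,12); skip (11,14).
Selected: (1,2) (2,3) (6,7) (7,9) (9,12)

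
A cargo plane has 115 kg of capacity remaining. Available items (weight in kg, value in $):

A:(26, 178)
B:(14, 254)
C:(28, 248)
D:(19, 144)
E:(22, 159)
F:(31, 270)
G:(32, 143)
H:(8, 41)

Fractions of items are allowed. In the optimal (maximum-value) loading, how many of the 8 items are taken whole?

5

Ratios (sorted): B 18.14, C 8.86, F 8.71, D 7.58, E 7.23, A 6.85, H 5.12, G 4.47
take B (14 @ 254); take C (28 @ 248); take F (31 @ 270); take D (19 @ 144); take E (22 @ 159); take 1/26 of A → 6.85. Capacity used 115/115.
5 item(s) taken whole; one partial (take 1/26 of A).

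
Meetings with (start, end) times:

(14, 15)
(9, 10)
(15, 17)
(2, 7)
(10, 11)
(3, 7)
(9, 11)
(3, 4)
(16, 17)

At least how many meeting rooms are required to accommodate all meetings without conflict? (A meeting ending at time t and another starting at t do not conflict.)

3

Count concurrent intervals with a sweep; the peak is the room count.
starts: [2, 3, 3, 9, 9, 10, 14, 15, 16]
ends:   [4, 7, 7, 10, 11, 11, 15, 17, 17]
s2→1 s3→2 s3→3  — peak 3.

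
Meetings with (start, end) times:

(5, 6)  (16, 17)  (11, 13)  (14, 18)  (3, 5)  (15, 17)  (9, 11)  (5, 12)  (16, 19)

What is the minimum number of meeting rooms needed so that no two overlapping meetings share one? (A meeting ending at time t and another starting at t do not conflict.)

4

Events (time:±→running): 3:+→1 5:-→0 5:+→1 5:+→2 6:-→1 9:+→2 11:-→1 11:+→2 12:-→1 13:-→0 14:+→1 15:+→2 16:+→3 16:+→4 … peak 4.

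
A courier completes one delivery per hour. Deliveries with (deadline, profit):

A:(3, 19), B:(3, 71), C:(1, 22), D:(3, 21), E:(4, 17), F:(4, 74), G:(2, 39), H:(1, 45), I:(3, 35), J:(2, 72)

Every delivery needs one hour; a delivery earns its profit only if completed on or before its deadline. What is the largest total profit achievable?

Sort by profit descending; place each in the latest free slot ≤ its deadline.
Profit order: F=74 J=72 B=71 H=45 G=39 I=35 C=22 D=21 A=19 E=17
Assign: F→slot 4, J→slot 2, B→slot 3, H→slot 1, G skipped, I skipped, C skipped, D skipped, A skipped, E skipped.
Slots: [1:H] [2:J] [3:B] [4:F]
Profit = 45 + 72 + 71 + 74 = 262

262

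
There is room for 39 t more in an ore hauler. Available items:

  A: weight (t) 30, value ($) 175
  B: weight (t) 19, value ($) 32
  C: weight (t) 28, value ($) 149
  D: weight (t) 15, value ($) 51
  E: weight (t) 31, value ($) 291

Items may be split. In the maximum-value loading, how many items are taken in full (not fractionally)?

Greedy by value/weight ratio, highest first.
Ratios (sorted): E 9.39, A 5.83, C 5.32, D 3.40, B 1.68
take E (31 @ 291); take 8/30 of A → 46.67. Capacity used 39/39.
1 item(s) taken whole; one partial (take 8/30 of A).

1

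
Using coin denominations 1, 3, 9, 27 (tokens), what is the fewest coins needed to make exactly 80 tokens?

Use the largest denomination that fits, subtract, and repeat.
80 − 2×27→26 − 2×9→8 − 2×3→2 − 2×1→0
Total coins = 2 + 2 + 2 + 2 = 8

8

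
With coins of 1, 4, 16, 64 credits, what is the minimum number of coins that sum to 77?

5

Greedy: take as many of the largest coin as possible, then repeat with the remainder.
77 = 1×64 + 3×4 + 1×1
Total coins = 1 + 3 + 1 = 5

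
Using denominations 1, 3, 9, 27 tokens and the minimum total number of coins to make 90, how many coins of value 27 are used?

90 = 3×27 + 1×9
Count of 27: 3

3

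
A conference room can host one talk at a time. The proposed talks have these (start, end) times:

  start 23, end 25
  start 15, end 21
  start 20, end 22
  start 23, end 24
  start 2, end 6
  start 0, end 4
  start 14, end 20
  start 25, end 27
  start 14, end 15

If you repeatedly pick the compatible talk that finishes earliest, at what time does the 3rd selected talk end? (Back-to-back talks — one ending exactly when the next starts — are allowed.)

Greedy by earliest finish: after sorting by end time, pick each interval compatible with the last pick.
By end time: (0,4), (2,6), (14,15), (14,20), (15,21), (20,22), (23,24), (23,25), (25,27).
Pick (0,4); next start ≥ 4 → (14,15); next start ≥ 15 → (15,21); next start ≥ 21 → (23,24); next start ≥ 24 → (25,27).
Selected: (0,4) (14,15) (15,21) (23,24) (25,27)

21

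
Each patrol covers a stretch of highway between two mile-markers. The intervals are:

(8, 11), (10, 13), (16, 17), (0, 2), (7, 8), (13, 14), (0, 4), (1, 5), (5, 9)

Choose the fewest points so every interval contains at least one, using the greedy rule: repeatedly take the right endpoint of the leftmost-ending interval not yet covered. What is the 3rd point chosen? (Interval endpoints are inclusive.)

13

By right end: [0,2]  [0,4]  [1,5]  [7,8]  [5,9]  [8,11]  [10,13]  [13,14]  [16,17]
[0,2] uncovered → point at 2; [7,8] uncovered → point at 8; [10,13] uncovered → point at 13; [16,17] uncovered → point at 17.
Points: 2, 8, 13, 17 (4 total).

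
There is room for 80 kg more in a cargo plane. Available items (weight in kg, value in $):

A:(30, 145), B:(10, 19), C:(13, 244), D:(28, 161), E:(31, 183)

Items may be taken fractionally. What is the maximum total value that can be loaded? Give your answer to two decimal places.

Greedy by value/weight ratio, highest first.
Order: C (244/13=18.77) > E (183/31=5.90) > D (161/28=5.75) > A (145/30=4.83) > B (19/10=1.90)
Fill: take C (13 @ 244) → take E (31 @ 183) → take D (28 @ 161) → take 8/30 of A → 38.67; 80/80 used.
Total value = 626.67

626.67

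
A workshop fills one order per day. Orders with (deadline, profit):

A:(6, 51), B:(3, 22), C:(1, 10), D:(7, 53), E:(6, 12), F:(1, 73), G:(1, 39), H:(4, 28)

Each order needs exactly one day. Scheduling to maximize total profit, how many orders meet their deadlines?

6

Take jobs in profit order; each goes to the latest open slot no later than its deadline.
Profit order: F=73 D=53 A=51 G=39 H=28 B=22 E=12 C=10
Assign: F→slot 1, D→slot 7, A→slot 6, G skipped, H→slot 4, B→slot 3, E→slot 5, C skipped.
Slots: [1:F] [3:B] [4:H] [5:E] [6:A] [7:D]
6 of 8 scheduled.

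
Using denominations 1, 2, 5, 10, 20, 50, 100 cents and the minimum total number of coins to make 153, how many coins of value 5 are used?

0

153 − 1×100→53 − 1×50→3 − 1×2→1 − 1×1→0
Count of 5: 0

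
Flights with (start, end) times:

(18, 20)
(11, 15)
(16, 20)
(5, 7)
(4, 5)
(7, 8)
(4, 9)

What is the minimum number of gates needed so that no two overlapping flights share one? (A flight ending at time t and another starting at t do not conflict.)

2

starts: [4, 4, 5, 7, 11, 16, 18]
ends:   [5, 7, 8, 9, 15, 20, 20]
s4→1 s4→2  — peak 2.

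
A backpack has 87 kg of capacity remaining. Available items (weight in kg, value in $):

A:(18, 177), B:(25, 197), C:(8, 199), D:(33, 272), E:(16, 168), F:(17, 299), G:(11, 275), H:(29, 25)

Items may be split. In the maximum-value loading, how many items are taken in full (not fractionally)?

Sort by value per unit weight and fill in that order.
Order: G (275/11=25.00) > C (199/8=24.88) > F (299/17=17.59) > E (168/16=10.50) > A (177/18=9.83) > D (272/33=8.24) > B (197/25=7.88) > H (25/29=0.86)
Fill: take G (11 @ 275) → take C (8 @ 199) → take F (17 @ 299) → take E (16 @ 168) → take A (18 @ 177) → take 17/33 of D → 140.12; 87/87 used.
5 item(s) taken whole; one partial (take 17/33 of D).

5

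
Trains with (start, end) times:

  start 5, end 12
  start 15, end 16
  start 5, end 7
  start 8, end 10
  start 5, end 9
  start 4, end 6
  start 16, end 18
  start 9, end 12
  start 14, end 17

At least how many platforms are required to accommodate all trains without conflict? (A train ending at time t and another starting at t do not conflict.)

4

starts: [4, 5, 5, 5, 8, 9, 14, 15, 16]
ends:   [6, 7, 9, 10, 12, 12, 16, 17, 18]
s4→1 s5→2 s5→3 s5→4  — peak 4.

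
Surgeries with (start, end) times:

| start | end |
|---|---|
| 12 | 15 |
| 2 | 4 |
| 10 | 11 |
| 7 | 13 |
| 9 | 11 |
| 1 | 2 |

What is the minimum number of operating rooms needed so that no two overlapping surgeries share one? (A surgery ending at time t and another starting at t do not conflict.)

Events (time:±→running): 1:+→1 2:-→0 2:+→1 4:-→0 7:+→1 9:+→2 10:+→3 … peak 3.

3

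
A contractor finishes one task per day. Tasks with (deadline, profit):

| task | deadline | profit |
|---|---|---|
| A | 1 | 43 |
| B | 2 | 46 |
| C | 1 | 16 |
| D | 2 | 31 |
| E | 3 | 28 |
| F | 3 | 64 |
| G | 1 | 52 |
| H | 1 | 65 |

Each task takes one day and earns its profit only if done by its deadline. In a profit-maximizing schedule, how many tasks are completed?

3

Take jobs in profit order; each goes to the latest open slot no later than its deadline.
By profit: H(d1,65), F(d3,64), G(d1,52), B(d2,46), A(d1,43), D(d2,31), E(d3,28), C(d1,16)
H→slot 1; F→slot 3; G skipped; B→slot 2; A skipped; D skipped; E skipped; C skipped.
3 of 8 scheduled.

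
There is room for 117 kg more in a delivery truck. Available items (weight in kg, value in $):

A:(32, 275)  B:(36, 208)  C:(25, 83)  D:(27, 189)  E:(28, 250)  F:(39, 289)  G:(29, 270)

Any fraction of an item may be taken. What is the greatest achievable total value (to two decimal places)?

1002.49

Order: G (270/29=9.31) > E (250/28=8.93) > A (275/32=8.59) > F (289/39=7.41) > D (189/27=7.00) > B (208/36=5.78) > C (83/25=3.32)
Fill: take G (29 @ 270) → take E (28 @ 250) → take A (32 @ 275) → take 28/39 of F → 207.49; 117/117 used.
Total value = 1002.49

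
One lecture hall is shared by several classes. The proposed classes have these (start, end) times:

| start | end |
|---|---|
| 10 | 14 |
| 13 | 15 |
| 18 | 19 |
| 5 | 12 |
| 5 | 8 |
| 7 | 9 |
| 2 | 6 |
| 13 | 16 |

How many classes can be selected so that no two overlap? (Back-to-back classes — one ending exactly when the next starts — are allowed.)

Greedy by earliest finish: after sorting by end time, pick each interval compatible with the last pick.
By end time: (2,6), (5,8), (7,9), (5,12), (10,14), (13,15), (13,16), (18,19).
Pick (2,6); next start ≥ 6 → (7,9); next start ≥ 9 → (10,14); next start ≥ 14 → (18,19).
Selected 4 classes.

4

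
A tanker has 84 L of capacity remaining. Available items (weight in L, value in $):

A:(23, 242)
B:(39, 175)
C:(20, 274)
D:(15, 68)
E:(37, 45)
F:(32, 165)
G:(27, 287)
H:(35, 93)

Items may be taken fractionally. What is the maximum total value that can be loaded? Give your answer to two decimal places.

Sort by value per unit weight and fill in that order.
Ratios (sorted): C 13.70, G 10.63, A 10.52, F 5.16, D 4.53, B 4.49, H 2.66, E 1.22
take C (20 @ 274); take G (27 @ 287); take A (23 @ 242); take 14/32 of F → 72.19. Capacity used 84/84.
Total value = 875.19

875.19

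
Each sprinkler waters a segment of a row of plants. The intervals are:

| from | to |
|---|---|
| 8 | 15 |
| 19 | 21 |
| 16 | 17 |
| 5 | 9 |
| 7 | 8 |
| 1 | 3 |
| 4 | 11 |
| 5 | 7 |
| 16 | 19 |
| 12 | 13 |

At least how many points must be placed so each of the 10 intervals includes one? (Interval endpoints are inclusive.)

Process intervals by earliest right end; each time one isn't hit yet, stab at its right endpoint.
By right end: [1,3]  [5,7]  [7,8]  [5,9]  [4,11]  [12,13]  [8,15]  [16,17]  [16,19]  [19,21]
[1,3] uncovered → point at 3; [5,7] uncovered → point at 7; [12,13] uncovered → point at 13; [16,17] uncovered → point at 17; [19,21] uncovered → point at 21.
Points: 3, 7, 13, 17, 21 (5 total).

5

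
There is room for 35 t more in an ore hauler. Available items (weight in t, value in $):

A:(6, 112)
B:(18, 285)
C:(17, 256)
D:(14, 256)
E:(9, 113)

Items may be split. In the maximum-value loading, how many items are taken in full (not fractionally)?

Ratios (sorted): A 18.67, D 18.29, B 15.83, C 15.06, E 12.56
take A (6 @ 112); take D (14 @ 256); take 15/18 of B → 237.50. Capacity used 35/35.
2 item(s) taken whole; one partial (take 15/18 of B).

2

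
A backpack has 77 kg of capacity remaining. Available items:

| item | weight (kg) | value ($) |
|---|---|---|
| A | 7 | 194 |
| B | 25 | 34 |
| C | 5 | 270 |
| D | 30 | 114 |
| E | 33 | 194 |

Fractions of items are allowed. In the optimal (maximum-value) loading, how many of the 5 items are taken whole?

4

Greedy by value/weight ratio, highest first.
Order: C (270/5=54.00) > A (194/7=27.71) > E (194/33=5.88) > D (114/30=3.80) > B (34/25=1.36)
Fill: take C (5 @ 270) → take A (7 @ 194) → take E (33 @ 194) → take D (30 @ 114) → take 2/25 of B → 2.72; 77/77 used.
4 item(s) taken whole; one partial (take 2/25 of B).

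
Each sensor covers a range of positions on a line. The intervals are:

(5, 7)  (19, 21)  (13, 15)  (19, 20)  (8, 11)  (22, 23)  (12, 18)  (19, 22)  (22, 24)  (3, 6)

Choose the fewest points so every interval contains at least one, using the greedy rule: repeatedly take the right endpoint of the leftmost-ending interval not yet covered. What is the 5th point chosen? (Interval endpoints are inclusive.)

By right end: [3,6]  [5,7]  [8,11]  [13,15]  [12,18]  [19,20]  [19,21]  [19,22]  [22,23]  [22,24]
[3,6] uncovered → point at 6; [8,11] uncovered → point at 11; [13,15] uncovered → point at 15; [19,20] uncovered → point at 20; [22,23] uncovered → point at 23.
Points: 6, 11, 15, 20, 23 (5 total).

23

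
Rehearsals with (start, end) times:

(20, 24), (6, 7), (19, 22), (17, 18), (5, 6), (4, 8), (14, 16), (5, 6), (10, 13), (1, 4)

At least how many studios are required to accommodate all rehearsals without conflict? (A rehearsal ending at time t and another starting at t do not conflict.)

Count concurrent intervals with a sweep; the peak is the room count.
starts: [1, 4, 5, 5, 6, 10, 14, 17, 19, 20]
ends:   [4, 6, 6, 7, 8, 13, 16, 18, 22, 24]
s1→1 e4→0 s4→1 s5→2 s5→3  — peak 3.

3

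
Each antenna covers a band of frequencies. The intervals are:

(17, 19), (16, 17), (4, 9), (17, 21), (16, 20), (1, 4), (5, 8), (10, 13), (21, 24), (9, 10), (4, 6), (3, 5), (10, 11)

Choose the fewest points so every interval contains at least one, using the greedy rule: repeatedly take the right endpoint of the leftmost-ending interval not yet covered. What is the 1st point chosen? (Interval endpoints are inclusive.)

4

Process intervals by earliest right end; each time one isn't hit yet, stab at its right endpoint.
By right end: [1,4]  [3,5]  [4,6]  [5,8]  [4,9]  [9,10]  [10,11]  [10,13]  [16,17]  [17,19]  [16,20]  [17,21]  [21,24]
[1,4] uncovered → point at 4; [5,8] uncovered → point at 8; [9,10] uncovered → point at 10; [16,17] uncovered → point at 17; [21,24] uncovered → point at 24.
Points: 4, 8, 10, 17, 24 (5 total).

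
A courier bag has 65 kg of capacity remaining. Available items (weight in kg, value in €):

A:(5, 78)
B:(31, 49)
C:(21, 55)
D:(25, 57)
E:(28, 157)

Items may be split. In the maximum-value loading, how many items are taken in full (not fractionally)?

Greedy by value/weight ratio, highest first.
Ratios (sorted): A 15.60, E 5.61, C 2.62, D 2.28, B 1.58
take A (5 @ 78); take E (28 @ 157); take C (21 @ 55); take 11/25 of D → 25.08. Capacity used 65/65.
3 item(s) taken whole; one partial (take 11/25 of D).

3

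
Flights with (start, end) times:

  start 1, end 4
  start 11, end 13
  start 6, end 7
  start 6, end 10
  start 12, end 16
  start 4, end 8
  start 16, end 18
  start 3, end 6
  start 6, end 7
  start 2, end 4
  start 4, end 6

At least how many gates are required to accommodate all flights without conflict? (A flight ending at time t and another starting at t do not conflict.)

Events (time:±→running): 1:+→1 2:+→2 3:+→3 4:-→2 4:-→1 4:+→2 4:+→3 6:-→2 6:-→1 6:+→2 6:+→3 6:+→4 … peak 4.

4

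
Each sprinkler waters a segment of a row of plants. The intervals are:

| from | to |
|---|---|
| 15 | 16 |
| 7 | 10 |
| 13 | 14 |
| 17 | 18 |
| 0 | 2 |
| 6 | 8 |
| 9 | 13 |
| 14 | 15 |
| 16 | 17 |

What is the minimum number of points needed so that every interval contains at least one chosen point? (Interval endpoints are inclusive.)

5

Sort by right endpoint; whenever an interval is uncovered, place a point at its right end.
Sorted: [0,2] [6,8] [7,10] [9,13] [13,14] [14,15] [15,16] [16,17] [17,18]
{[0,2]} hit by 2; {[6,8],[7,10]} hit by 8; {[9,13],[13,14]} hit by 13; {[14,15],[15,16]} hit by 15; {[16,17],[17,18]} hit by 17.
Points: 2, 8, 13, 15, 17 (5 total).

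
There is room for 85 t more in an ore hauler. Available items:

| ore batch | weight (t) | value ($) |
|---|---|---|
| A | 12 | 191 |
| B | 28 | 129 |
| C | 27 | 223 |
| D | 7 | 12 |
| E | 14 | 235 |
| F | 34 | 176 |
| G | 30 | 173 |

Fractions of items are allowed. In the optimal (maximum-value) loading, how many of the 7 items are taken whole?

Sort by value per unit weight and fill in that order.
Ratios (sorted): E 16.79, A 15.92, C 8.26, G 5.77, F 5.18, B 4.61, D 1.71
take E (14 @ 235); take A (12 @ 191); take C (27 @ 223); take G (30 @ 173); take 2/34 of F → 10.35. Capacity used 85/85.
4 item(s) taken whole; one partial (take 2/34 of F).

4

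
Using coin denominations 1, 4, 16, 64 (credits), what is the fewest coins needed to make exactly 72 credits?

72 = 1×64 + 2×4
Total coins = 1 + 2 = 3

3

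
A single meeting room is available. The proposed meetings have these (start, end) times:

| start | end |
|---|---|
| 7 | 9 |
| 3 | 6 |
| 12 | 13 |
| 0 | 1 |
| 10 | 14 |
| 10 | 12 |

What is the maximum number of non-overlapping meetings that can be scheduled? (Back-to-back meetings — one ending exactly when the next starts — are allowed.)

By end time: (0,1), (3,6), (7,9), (10,12), (12,13), (10,14).
Pick (0,1); next start ≥ 1 → (3,6); next start ≥ 6 → (7,9); next start ≥ 9 → (10,12); next start ≥ 12 → (12,13).
Selected 5 meetings.

5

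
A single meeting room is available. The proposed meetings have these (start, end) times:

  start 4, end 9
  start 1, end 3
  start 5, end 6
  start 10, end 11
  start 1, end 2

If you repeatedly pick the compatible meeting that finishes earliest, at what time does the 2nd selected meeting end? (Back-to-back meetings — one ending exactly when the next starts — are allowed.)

6

Greedy by earliest finish: after sorting by end time, pick each interval compatible with the last pick.
Sorted by end: (1,2)  (1,3)  (5,6)  (4,9)  (10,11)
take (1,2); skip (1,3); take (5,6); take (10,11).
Selected: (1,2) (5,6) (10,11)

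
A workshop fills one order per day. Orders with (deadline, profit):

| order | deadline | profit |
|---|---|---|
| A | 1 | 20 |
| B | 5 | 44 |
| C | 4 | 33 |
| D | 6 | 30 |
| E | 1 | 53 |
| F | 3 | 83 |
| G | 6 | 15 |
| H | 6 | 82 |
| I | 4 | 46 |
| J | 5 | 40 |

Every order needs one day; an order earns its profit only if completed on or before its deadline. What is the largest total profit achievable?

By profit: F(d3,83), H(d6,82), E(d1,53), I(d4,46), B(d5,44), J(d5,40), C(d4,33), D(d6,30), A(d1,20), G(d6,15)
F→slot 3; H→slot 6; E→slot 1; I→slot 4; B→slot 5; J→slot 2; C skipped; D skipped; A skipped; G skipped.
Profit = 53 + 40 + 83 + 46 + 44 + 82 = 348

348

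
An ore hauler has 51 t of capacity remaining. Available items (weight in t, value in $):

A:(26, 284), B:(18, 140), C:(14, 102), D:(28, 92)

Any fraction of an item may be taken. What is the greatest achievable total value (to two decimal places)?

Sort by value per unit weight and fill in that order.
Ratios (sorted): A 10.92, B 7.78, C 7.29, D 3.29
take A (26 @ 284); take B (18 @ 140); take 7/14 of C → 51.00. Capacity used 51/51.
Total value = 475.00

475.00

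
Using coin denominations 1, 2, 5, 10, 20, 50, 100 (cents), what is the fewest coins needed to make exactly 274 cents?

6

Use the largest denomination that fits, subtract, and repeat.
274 − 2×100→74 − 1×50→24 − 1×20→4 − 2×2→0
Total coins = 2 + 1 + 1 + 2 = 6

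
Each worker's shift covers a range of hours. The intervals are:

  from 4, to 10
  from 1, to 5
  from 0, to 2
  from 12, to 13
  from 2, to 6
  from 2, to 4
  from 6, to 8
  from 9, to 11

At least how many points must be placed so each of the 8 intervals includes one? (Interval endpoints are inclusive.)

4

Sorted: [0,2] [2,4] [1,5] [2,6] [6,8] [4,10] [9,11] [12,13]
{[0,2],[2,4],[1,5],[2,6]} hit by 2; {[6,8],[4,10]} hit by 8; {[9,11]} hit by 11; {[12,13]} hit by 13.
Points: 2, 8, 11, 13 (4 total).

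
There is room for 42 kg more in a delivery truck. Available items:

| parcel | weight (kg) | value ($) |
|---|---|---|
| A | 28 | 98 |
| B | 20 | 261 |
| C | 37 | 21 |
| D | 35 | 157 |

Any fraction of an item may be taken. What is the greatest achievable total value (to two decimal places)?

359.69

Sort by value per unit weight and fill in that order.
Ratios (sorted): B 13.05, D 4.49, A 3.50, C 0.57
take B (20 @ 261); take 22/35 of D → 98.69. Capacity used 42/42.
Total value = 359.69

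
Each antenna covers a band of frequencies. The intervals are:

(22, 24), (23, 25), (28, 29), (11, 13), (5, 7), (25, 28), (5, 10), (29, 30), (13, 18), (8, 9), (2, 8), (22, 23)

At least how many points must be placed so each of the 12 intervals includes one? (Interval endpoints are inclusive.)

6

By right end: [5,7]  [2,8]  [8,9]  [5,10]  [11,13]  [13,18]  [22,23]  [22,24]  [23,25]  [25,28]  [28,29]  [29,30]
[5,7] uncovered → point at 7; [8,9] uncovered → point at 9; [11,13] uncovered → point at 13; [22,23] uncovered → point at 23; [25,28] uncovered → point at 28; [29,30] uncovered → point at 30.
Points: 7, 9, 13, 23, 28, 30 (6 total).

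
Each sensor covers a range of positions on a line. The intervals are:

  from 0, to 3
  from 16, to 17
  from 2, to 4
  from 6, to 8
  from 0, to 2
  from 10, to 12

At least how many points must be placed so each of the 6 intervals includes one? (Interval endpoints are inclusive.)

4

Sorted: [0,2] [0,3] [2,4] [6,8] [10,12] [16,17]
{[0,2],[0,3],[2,4]} hit by 2; {[6,8]} hit by 8; {[10,12]} hit by 12; {[16,17]} hit by 17.
Points: 2, 8, 12, 17 (4 total).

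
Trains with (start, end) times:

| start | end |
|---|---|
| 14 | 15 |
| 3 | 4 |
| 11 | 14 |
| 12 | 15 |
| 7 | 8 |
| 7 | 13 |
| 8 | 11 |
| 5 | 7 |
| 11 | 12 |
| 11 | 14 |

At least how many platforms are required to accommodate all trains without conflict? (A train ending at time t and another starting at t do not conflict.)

Count concurrent intervals with a sweep; the peak is the room count.
starts: [3, 5, 7, 7, 8, 11, 11, 11, 12, 14]
ends:   [4, 7, 8, 11, 12, 13, 14, 14, 15, 15]
s3→1 e4→0 s5→1 e7→0 s7→1 s7→2 e8→1 s8→2 e11→1 s11→2 s11→3 s11→4  — peak 4.

4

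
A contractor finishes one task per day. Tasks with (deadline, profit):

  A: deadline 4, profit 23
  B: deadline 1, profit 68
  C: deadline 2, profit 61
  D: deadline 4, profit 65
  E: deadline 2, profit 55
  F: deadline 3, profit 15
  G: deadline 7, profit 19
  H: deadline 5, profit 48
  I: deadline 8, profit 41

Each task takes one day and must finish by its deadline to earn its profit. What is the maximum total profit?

325

Sort by profit descending; place each in the latest free slot ≤ its deadline.
By profit: B(d1,68), D(d4,65), C(d2,61), E(d2,55), H(d5,48), I(d8,41), A(d4,23), G(d7,19), F(d3,15)
B→slot 1; D→slot 4; C→slot 2; E skipped; H→slot 5; I→slot 8; A→slot 3; G→slot 7; F skipped.
Profit = 68 + 61 + 23 + 65 + 48 + 19 + 41 = 325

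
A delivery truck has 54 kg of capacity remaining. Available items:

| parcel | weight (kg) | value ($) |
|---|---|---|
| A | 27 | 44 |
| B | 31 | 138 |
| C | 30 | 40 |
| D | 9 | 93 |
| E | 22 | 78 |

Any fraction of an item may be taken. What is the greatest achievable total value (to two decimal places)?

Order: D (93/9=10.33) > B (138/31=4.45) > E (78/22=3.55) > A (44/27=1.63) > C (40/30=1.33)
Fill: take D (9 @ 93) → take B (31 @ 138) → take 14/22 of E → 49.64; 54/54 used.
Total value = 280.64

280.64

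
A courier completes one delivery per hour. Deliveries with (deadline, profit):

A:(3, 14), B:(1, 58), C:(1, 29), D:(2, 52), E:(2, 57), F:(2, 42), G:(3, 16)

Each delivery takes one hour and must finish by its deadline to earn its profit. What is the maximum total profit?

131

By profit: B(d1,58), E(d2,57), D(d2,52), F(d2,42), C(d1,29), G(d3,16), A(d3,14)
B→slot 1; E→slot 2; D skipped; F skipped; C skipped; G→slot 3; A skipped.
Profit = 58 + 57 + 16 = 131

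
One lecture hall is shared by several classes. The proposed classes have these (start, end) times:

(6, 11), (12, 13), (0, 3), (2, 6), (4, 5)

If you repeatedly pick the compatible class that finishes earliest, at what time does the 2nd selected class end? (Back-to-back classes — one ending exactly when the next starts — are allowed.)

5

Greedy by earliest finish: after sorting by end time, pick each interval compatible with the last pick.
By end time: (0,3), (4,5), (2,6), (6,11), (12,13).
Pick (0,3); next start ≥ 3 → (4,5); next start ≥ 5 → (6,11); next start ≥ 11 → (12,13).
Selected: (0,3) (4,5) (6,11) (12,13)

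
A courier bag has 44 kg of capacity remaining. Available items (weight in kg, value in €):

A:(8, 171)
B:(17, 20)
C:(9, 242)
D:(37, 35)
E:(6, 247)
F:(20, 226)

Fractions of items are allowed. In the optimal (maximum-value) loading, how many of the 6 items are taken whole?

4

Ratios (sorted): E 41.17, C 26.89, A 21.38, F 11.30, B 1.18, D 0.95
take E (6 @ 247); take C (9 @ 242); take A (8 @ 171); take F (20 @ 226); take 1/17 of B → 1.18. Capacity used 44/44.
4 item(s) taken whole; one partial (take 1/17 of B).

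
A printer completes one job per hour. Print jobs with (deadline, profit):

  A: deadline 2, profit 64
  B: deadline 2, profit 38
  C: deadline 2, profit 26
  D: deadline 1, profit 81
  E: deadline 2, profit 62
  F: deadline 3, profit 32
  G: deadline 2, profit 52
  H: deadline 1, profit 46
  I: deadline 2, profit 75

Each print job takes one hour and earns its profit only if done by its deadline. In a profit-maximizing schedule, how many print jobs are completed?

Take jobs in profit order; each goes to the latest open slot no later than its deadline.
Profit order: D=81 I=75 A=64 E=62 G=52 H=46 B=38 F=32 C=26
Assign: D→slot 1, I→slot 2, A skipped, E skipped, G skipped, H skipped, B skipped, F→slot 3, C skipped.
Slots: [1:D] [2:I] [3:F]
3 of 9 scheduled.

3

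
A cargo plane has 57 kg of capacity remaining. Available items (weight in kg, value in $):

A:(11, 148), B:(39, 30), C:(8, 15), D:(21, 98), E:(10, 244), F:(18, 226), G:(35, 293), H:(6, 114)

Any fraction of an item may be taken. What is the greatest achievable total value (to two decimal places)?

832.46

Greedy by value/weight ratio, highest first.
Order: E (244/10=24.40) > H (114/6=19.00) > A (148/11=13.45) > F (226/18=12.56) > G (293/35=8.37) > D (98/21=4.67) > C (15/8=1.88) > B (30/39=0.77)
Fill: take E (10 @ 244) → take H (6 @ 114) → take A (11 @ 148) → take F (18 @ 226) → take 12/35 of G → 100.46; 57/57 used.
Total value = 832.46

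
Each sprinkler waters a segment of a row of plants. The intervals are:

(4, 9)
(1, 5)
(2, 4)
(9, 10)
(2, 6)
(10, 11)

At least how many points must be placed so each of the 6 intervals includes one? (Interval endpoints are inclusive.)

Sorted: [2,4] [1,5] [2,6] [4,9] [9,10] [10,11]
{[2,4],[1,5],[2,6],[4,9]} hit by 4; {[9,10],[10,11]} hit by 10.
Points: 4, 10 (2 total).

2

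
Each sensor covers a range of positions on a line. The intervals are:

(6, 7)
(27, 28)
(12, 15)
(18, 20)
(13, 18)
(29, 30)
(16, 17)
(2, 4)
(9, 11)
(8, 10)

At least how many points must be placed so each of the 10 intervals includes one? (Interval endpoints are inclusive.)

8

Process intervals by earliest right end; each time one isn't hit yet, stab at its right endpoint.
Sorted: [2,4] [6,7] [8,10] [9,11] [12,15] [16,17] [13,18] [18,20] [27,28] [29,30]
{[2,4]} hit by 4; {[6,7]} hit by 7; {[8,10],[9,11]} hit by 10; {[12,15]} hit by 15; {[16,17],[13,18]} hit by 17; {[18,20]} hit by 20; {[27,28]} hit by 28; {[29,30]} hit by 30.
Points: 4, 7, 10, 15, 17, 20, 28, 30 (8 total).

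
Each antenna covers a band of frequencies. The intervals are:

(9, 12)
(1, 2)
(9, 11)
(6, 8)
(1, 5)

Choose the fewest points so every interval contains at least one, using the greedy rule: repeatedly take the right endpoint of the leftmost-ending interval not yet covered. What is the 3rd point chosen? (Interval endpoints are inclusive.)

11

Sort by right endpoint; whenever an interval is uncovered, place a point at its right end.
By right end: [1,2]  [1,5]  [6,8]  [9,11]  [9,12]
[1,2] uncovered → point at 2; [6,8] uncovered → point at 8; [9,11] uncovered → point at 11.
Points: 2, 8, 11 (3 total).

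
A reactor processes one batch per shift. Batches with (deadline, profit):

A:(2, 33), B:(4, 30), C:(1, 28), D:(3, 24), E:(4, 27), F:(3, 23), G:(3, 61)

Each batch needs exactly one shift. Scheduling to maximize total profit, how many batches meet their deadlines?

By profit: G(d3,61), A(d2,33), B(d4,30), C(d1,28), E(d4,27), D(d3,24), F(d3,23)
G→slot 3; A→slot 2; B→slot 4; C→slot 1; E skipped; D skipped; F skipped.
4 of 7 scheduled.

4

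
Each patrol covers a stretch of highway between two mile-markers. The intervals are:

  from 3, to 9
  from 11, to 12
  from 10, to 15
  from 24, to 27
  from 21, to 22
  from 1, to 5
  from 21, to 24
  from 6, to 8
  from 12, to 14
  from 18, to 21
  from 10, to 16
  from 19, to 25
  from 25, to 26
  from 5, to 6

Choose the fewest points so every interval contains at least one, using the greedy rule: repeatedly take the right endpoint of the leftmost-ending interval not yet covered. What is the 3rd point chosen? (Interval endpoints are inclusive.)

12

Sort by right endpoint; whenever an interval is uncovered, place a point at its right end.
Sorted: [1,5] [5,6] [6,8] [3,9] [11,12] [12,14] [10,15] [10,16] [18,21] [21,22] [21,24] [19,25] [25,26] [24,27]
{[1,5],[5,6]} hit by 5; {[6,8],[3,9]} hit by 8; {[11,12],[12,14],[10,15],[10,16]} hit by 12; {[18,21],[21,22],[21,24],[19,25]} hit by 21; {[25,26],[24,27]} hit by 26.
Points: 5, 8, 12, 21, 26 (5 total).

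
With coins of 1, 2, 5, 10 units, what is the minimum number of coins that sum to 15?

15 = 1×10 + 1×5
Total coins = 1 + 1 = 2

2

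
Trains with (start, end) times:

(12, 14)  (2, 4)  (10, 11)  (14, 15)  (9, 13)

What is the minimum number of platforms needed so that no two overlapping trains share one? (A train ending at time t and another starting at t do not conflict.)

starts: [2, 9, 10, 12, 14]
ends:   [4, 11, 13, 14, 15]
s2→1 e4→0 s9→1 s10→2  — peak 2.

2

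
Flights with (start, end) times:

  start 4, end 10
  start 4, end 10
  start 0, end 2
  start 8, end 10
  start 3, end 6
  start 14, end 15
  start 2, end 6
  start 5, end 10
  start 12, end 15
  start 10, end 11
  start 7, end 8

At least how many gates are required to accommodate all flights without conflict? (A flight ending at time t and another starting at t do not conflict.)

5

The answer is the maximum number of intervals overlapping at any instant.
Events (time:±→running): 0:+→1 2:-→0 2:+→1 3:+→2 4:+→3 4:+→4 5:+→5 … peak 5.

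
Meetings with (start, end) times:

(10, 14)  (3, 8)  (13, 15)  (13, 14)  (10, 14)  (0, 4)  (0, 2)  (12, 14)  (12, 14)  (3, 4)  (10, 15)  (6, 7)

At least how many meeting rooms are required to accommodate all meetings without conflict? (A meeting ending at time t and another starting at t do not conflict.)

7

Count concurrent intervals with a sweep; the peak is the room count.
Events (time:±→running): 0:+→1 0:+→2 2:-→1 3:+→2 3:+→3 4:-→2 4:-→1 6:+→2 7:-→1 8:-→0 10:+→1 10:+→2 10:+→3 12:+→4 12:+→5 13:+→6 13:+→7 … peak 7.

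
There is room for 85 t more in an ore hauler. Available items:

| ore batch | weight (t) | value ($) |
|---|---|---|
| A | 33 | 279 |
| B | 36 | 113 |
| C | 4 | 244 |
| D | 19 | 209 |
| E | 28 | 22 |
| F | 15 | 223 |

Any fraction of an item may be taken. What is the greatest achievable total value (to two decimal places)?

998.94

Order: C (244/4=61.00) > F (223/15=14.87) > D (209/19=11.00) > A (279/33=8.45) > B (113/36=3.14) > E (22/28=0.79)
Fill: take C (4 @ 244) → take F (15 @ 223) → take D (19 @ 209) → take A (33 @ 279) → take 14/36 of B → 43.94; 85/85 used.
Total value = 998.94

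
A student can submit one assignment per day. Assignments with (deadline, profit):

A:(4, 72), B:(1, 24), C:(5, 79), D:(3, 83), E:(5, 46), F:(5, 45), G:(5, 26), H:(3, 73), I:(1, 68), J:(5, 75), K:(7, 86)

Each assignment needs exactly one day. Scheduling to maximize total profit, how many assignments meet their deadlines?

6

Profit order: K=86 D=83 C=79 J=75 H=73 A=72 I=68 E=46 F=45 G=26 B=24
Assign: K→slot 7, D→slot 3, C→slot 5, J→slot 4, H→slot 2, A→slot 1, I skipped, E skipped, F skipped, G skipped, B skipped.
Slots: [1:A] [2:H] [3:D] [4:J] [5:C] [7:K]
6 of 11 scheduled.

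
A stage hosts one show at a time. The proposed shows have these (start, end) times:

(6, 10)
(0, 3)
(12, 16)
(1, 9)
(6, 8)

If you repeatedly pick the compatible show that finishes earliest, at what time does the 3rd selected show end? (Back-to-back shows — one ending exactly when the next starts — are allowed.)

By end time: (0,3), (6,8), (1,9), (6,10), (12,16).
Pick (0,3); next start ≥ 3 → (6,8); next start ≥ 8 → (12,16).
Selected: (0,3) (6,8) (12,16)

16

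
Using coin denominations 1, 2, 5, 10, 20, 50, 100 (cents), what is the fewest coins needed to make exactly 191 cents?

Greedy: take as many of the largest coin as possible, then repeat with the remainder.
191 − 1×100→91 − 1×50→41 − 2×20→1 − 1×1→0
Total coins = 1 + 1 + 2 + 1 = 5

5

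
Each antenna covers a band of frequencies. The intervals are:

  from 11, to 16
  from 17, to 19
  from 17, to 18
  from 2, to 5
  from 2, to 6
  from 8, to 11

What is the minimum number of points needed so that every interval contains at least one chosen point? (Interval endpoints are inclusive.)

Process intervals by earliest right end; each time one isn't hit yet, stab at its right endpoint.
Sorted: [2,5] [2,6] [8,11] [11,16] [17,18] [17,19]
{[2,5],[2,6]} hit by 5; {[8,11],[11,16]} hit by 11; {[17,18],[17,19]} hit by 18.
Points: 5, 11, 18 (3 total).

3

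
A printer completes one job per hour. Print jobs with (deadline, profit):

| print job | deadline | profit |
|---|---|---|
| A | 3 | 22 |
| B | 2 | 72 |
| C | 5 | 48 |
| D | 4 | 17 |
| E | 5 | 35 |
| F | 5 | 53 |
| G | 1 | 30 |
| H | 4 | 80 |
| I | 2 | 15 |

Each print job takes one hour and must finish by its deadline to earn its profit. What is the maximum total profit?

Sort by profit descending; place each in the latest free slot ≤ its deadline.
Profit order: H=80 B=72 F=53 C=48 E=35 G=30 A=22 D=17 I=15
Assign: H→slot 4, B→slot 2, F→slot 5, C→slot 3, E→slot 1, G skipped, A skipped, D skipped, I skipped.
Slots: [1:E] [2:B] [3:C] [4:H] [5:F]
Profit = 35 + 72 + 48 + 80 + 53 = 288

288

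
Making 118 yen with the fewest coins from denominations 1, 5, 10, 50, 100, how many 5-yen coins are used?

Greedy: take as many of the largest coin as possible, then repeat with the remainder.
118 − 1×100→18 − 1×10→8 − 1×5→3 − 3×1→0
Count of 5: 1

1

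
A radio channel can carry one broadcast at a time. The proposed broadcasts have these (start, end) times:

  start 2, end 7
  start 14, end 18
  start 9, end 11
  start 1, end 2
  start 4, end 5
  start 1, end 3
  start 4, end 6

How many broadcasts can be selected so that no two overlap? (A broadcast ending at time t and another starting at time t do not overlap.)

Sorted by end: (1,2)  (1,3)  (4,5)  (4,6)  (2,7)  (9,11)  (14,18)
take (1,2); take (4,5); skip (2,7); take (9,11); take (14,18).
Selected 4 broadcasts.

4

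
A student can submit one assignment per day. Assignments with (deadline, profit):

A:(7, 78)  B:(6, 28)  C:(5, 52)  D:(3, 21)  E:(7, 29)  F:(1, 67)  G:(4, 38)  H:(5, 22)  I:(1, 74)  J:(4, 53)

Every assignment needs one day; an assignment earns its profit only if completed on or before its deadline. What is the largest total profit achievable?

By profit: A(d7,78), I(d1,74), F(d1,67), J(d4,53), C(d5,52), G(d4,38), E(d7,29), B(d6,28), H(d5,22), D(d3,21)
A→slot 7; I→slot 1; F skipped; J→slot 4; C→slot 5; G→slot 3; E→slot 6; B→slot 2; H skipped; D skipped.
Profit = 74 + 28 + 38 + 53 + 52 + 29 + 78 = 352

352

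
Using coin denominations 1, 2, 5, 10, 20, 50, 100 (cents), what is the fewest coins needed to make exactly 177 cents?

177 = 1×100 + 1×50 + 1×20 + 1×5 + 1×2
Total coins = 1 + 1 + 1 + 1 + 1 = 5

5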